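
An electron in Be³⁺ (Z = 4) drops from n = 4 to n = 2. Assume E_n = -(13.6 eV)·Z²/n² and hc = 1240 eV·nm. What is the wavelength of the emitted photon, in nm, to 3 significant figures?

For Z = 4 the level energies scale as Z², so the effective Rydberg energy is 13.6 × 16 = 217.6 eV.
ΔE = 217.6 × (1/2² − 1/4²) = 217.6 × 0.1875 = 40.80 eV.
λ = hc/ΔE = 1240 / 40.80 = 30.4 nm.

30.4 nm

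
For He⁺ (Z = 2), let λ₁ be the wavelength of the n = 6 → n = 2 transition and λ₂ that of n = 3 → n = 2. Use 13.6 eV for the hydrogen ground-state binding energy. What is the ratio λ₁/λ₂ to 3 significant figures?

0.625

λ ∝ 1/ΔE ∝ 1/(1/n_f² − 1/n_i²), and the Z² and hc factors cancel in the ratio.
λ₁/λ₂ = (1/2² − 1/3²)/(1/2² − 1/6²) = 0.1389/0.2222 = 0.625.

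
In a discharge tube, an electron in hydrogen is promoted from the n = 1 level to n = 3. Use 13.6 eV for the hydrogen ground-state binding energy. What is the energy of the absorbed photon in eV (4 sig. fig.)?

12.09 eV

E_3 = −13.60/9 = −1.511 eV and E_1 = −13.60/1 = −13.60 eV.
The photon energy is |E_3 − E_1| = 12.09 eV.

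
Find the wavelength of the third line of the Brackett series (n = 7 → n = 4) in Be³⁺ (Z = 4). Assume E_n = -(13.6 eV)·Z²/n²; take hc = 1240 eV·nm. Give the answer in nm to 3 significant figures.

135 nm

The Brackett series terminates on n_f = 4; the third line has n_i = 4+3 = 7.
ΔE = 217.6 × (1/4² − 1/7²) = 9.159 eV.
λ = 1240 / 9.159 = 135 nm.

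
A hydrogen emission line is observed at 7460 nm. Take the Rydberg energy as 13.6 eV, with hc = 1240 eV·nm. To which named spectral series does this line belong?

ΔE = 1240/7460 = 0.1662 eV.
This matches 13.6 × (1/5² − 1/6²), so n_f = 5: the Pfund series.

Pfund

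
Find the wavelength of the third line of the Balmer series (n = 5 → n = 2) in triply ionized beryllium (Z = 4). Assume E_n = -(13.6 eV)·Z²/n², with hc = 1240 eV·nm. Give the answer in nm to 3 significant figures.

27.1 nm

The Balmer series terminates on n_f = 2; the third line has n_i = 2+3 = 5.
ΔE = 217.6 × (1/2² − 1/5²) = 45.70 eV.
λ = 1240 / 45.70 = 27.1 nm.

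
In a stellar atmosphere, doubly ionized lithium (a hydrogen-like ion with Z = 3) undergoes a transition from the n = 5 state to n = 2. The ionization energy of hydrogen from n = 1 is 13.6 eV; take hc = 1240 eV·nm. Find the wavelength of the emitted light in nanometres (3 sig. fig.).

For Z = 3 the level energies scale as Z², so the effective Rydberg energy is 13.6 × 9 = 122.4 eV.
ΔE = 122.4 × (1/2² − 1/5²) = 122.4 × 0.2100 = 25.70 eV.
λ = hc/ΔE = 1240 / 25.70 = 48.2 nm.

48.2 nm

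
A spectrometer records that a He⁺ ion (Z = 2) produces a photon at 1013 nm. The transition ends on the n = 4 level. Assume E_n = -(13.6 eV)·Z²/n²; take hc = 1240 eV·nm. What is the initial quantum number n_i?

The photon energy is ΔE = hc/λ = 1240 / 1013 = 1.224 eV.
With Z = 2, ΔE = 54.40 × (1/n_f² − 1/n_i²), so 1/n_f² − 1/n_i² = 0.02250.
With n_f = 4: 1/n_i² = 1/16 − 0.02250 = 0.04000, so n_i ≈ 5.00.

n_i = 5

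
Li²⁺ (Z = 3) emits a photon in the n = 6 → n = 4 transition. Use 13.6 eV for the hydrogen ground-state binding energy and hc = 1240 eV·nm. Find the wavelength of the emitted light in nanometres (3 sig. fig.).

292 nm

For Z = 3 the level energies scale as Z², so the effective Rydberg energy is 13.6 × 9 = 122.4 eV.
ΔE = 122.4 × (1/4² − 1/6²) = 122.4 × 0.03472 = 4.250 eV.
λ = hc/ΔE = 1240 / 4.250 = 292 nm.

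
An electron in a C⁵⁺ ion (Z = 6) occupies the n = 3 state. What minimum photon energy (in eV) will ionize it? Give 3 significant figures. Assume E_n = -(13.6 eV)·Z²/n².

54.4 eV

E_n = −13.6 Z²/n² = −489.6/n² eV for Z = 6.
E_3 = −489.6/9 = −54.4 eV, so ionization (to E = 0) requires 54.4 eV.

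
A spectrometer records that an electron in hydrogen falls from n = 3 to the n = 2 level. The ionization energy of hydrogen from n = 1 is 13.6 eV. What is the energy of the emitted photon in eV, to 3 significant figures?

1.89 eV

E_3 = −13.60/9 = −1.511 eV and E_2 = −13.60/4 = −3.400 eV.
The photon energy is |E_3 − E_2| = 1.89 eV.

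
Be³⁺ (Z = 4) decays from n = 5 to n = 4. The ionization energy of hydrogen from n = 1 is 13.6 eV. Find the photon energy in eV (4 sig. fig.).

The Bohr energies scale as Z², so for Z = 4: E_n = −217.6/n² eV.
E_5 = −217.6/25 = −8.704 eV and E_4 = −217.6/16 = −13.60 eV.
The photon energy is |E_5 − E_4| = 4.896 eV.

4.896 eV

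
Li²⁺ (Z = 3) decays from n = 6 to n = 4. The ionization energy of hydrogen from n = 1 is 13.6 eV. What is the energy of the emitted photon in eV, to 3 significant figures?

4.25 eV

The Bohr energies scale as Z², so for Z = 3: E_n = −122.4/n² eV.
E_6 = −122.4/36 = −3.400 eV and E_4 = −122.4/16 = −7.650 eV.
The photon energy is |E_6 − E_4| = 4.25 eV.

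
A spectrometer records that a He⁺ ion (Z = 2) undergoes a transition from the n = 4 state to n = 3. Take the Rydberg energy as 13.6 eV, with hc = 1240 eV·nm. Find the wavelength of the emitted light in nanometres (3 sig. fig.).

469 nm

For Z = 2 the level energies scale as Z², so the effective Rydberg energy is 13.6 × 4 = 54.40 eV.
ΔE = 54.40 × (1/3² − 1/4²) = 54.40 × 0.04861 = 2.644 eV.
λ = hc/ΔE = 1240 / 2.644 = 469 nm.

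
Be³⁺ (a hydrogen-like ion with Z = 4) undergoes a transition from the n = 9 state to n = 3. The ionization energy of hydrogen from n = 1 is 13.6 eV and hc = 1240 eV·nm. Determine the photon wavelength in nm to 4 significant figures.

For Z = 4 the level energies scale as Z², so the effective Rydberg energy is 13.6 × 16 = 217.6 eV.
ΔE = 217.6 × (1/3² − 1/9²) = 217.6 × 0.09877 = 21.49 eV.
λ = hc/ΔE = 1240 / 21.49 = 57.70 nm.

57.70 nm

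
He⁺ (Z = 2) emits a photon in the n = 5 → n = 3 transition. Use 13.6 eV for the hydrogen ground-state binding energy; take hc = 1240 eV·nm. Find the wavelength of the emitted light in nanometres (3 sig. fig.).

321 nm

For Z = 2 the level energies scale as Z², so the effective Rydberg energy is 13.6 × 4 = 54.40 eV.
ΔE = 54.40 × (1/3² − 1/5²) = 54.40 × 0.07111 = 3.868 eV.
λ = hc/ΔE = 1240 / 3.868 = 321 nm.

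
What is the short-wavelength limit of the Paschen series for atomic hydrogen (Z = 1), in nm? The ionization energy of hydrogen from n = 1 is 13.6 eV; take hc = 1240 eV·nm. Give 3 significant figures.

821 nm

The Paschen series has lower level n_f = 3; the series limit corresponds to n_i → ∞.
ΔE_max = 13.6 × 1 / 3² = 1.511 eV.
λ_min = 1240 / 1.511 = 821 nm.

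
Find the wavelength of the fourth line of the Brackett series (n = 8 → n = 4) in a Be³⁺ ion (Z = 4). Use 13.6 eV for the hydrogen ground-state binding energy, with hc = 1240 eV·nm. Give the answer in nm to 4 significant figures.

The Brackett series terminates on n_f = 4; the fourth line has n_i = 4+4 = 8.
ΔE = 217.6 × (1/4² − 1/8²) = 10.20 eV.
λ = 1240 / 10.20 = 121.6 nm.

121.6 nm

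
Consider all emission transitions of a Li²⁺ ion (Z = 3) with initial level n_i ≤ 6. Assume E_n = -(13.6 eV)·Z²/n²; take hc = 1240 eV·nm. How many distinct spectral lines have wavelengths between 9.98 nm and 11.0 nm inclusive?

Enumerate all n_i → n_f pairs with 1 ≤ n_f < n_i ≤ 6 and compute λ = 1240 / [13.6·9·(1/n_f² − 1/n_i²)].
Lines falling in [9.98, 11.0] nm: 6→1 (10.42 nm), 5→1 (10.55 nm), 4→1 (10.81 nm).

3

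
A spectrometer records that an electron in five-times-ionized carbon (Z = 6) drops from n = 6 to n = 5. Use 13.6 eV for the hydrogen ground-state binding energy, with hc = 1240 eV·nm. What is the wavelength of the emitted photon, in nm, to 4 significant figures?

For Z = 6 the level energies scale as Z², so the effective Rydberg energy is 13.6 × 36 = 489.6 eV.
ΔE = 489.6 × (1/5² − 1/6²) = 489.6 × 0.01222 = 5.984 eV.
λ = hc/ΔE = 1240 / 5.984 = 207.2 nm.

207.2 nm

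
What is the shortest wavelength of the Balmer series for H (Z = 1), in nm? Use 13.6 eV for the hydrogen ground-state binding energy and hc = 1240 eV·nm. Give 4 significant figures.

364.7 nm

The Balmer series has lower level n_f = 2; the series limit corresponds to n_i → ∞.
ΔE_max = 13.6 × 1 / 2² = 3.400 eV.
λ_min = 1240 / 3.400 = 364.7 nm.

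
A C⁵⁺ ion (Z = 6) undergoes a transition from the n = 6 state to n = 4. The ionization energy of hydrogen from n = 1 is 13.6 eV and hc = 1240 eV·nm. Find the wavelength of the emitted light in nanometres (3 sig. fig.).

For Z = 6 the level energies scale as Z², so the effective Rydberg energy is 13.6 × 36 = 489.6 eV.
ΔE = 489.6 × (1/4² − 1/6²) = 489.6 × 0.03472 = 17.00 eV.
λ = hc/ΔE = 1240 / 17.00 = 72.9 nm.

72.9 nm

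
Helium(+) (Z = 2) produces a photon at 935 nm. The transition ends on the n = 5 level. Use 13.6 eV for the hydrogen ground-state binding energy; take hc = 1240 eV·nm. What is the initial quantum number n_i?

n_i = 8

The photon energy is ΔE = hc/λ = 1240 / 935 = 1.326 eV.
With Z = 2, ΔE = 54.40 × (1/n_f² − 1/n_i²), so 1/n_f² − 1/n_i² = 0.02438.
With n_f = 5: 1/n_i² = 1/25 − 0.02438 = 0.01562, so n_i ≈ 8.00.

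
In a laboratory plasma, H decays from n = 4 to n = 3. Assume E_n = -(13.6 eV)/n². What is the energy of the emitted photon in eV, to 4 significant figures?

E_4 = −13.60/16 = −0.8500 eV and E_3 = −13.60/9 = −1.511 eV.
The photon energy is |E_4 − E_3| = 0.6611 eV.

0.6611 eV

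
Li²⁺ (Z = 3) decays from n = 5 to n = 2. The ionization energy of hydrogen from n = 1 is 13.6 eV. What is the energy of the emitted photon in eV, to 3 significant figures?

The Bohr energies scale as Z², so for Z = 3: E_n = −122.4/n² eV.
E_5 = −122.4/25 = −4.896 eV and E_2 = −122.4/4 = −30.60 eV.
The photon energy is |E_5 − E_2| = 25.7 eV.

25.7 eV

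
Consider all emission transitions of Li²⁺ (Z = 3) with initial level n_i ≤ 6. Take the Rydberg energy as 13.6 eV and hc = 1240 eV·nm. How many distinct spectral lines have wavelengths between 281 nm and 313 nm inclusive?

1

Enumerate all n_i → n_f pairs with 1 ≤ n_f < n_i ≤ 6 and compute λ = 1240 / [13.6·9·(1/n_f² − 1/n_i²)].
Lines falling in [281, 313] nm: 6→4 (291.8 nm).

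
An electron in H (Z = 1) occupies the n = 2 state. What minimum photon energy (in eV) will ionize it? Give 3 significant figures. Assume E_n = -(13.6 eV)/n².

3.40 eV

E_2 = −13.60/4 = −3.40 eV, so ionization (to E = 0) requires 3.40 eV.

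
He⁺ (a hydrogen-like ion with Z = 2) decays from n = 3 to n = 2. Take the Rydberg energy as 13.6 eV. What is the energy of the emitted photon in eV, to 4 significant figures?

7.556 eV

The Bohr energies scale as Z², so for Z = 2: E_n = −54.40/n² eV.
E_3 = −54.40/9 = −6.044 eV and E_2 = −54.40/4 = −13.60 eV.
The photon energy is |E_3 − E_2| = 7.556 eV.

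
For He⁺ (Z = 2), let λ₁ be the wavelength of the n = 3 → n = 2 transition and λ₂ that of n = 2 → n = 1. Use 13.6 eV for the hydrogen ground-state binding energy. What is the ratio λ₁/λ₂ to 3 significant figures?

5.40

λ ∝ 1/ΔE ∝ 1/(1/n_f² − 1/n_i²), and the Z² and hc factors cancel in the ratio.
λ₁/λ₂ = (1/1² − 1/2²)/(1/2² − 1/3²) = 0.7500/0.1389 = 5.40.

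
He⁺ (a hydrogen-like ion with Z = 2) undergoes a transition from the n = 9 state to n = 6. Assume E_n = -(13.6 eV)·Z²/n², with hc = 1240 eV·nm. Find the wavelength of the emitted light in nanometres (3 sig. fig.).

For Z = 2 the level energies scale as Z², so the effective Rydberg energy is 13.6 × 4 = 54.40 eV.
ΔE = 54.40 × (1/6² − 1/9²) = 54.40 × 0.01543 = 0.8395 eV.
λ = hc/ΔE = 1240 / 0.8395 = 1480 nm.

1480 nm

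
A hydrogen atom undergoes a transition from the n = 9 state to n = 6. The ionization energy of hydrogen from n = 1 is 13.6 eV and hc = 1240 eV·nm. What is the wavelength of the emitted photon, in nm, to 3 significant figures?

ΔE = 13.60 × (1/6² − 1/9²) = 13.60 × 0.01543 = 0.2099 eV.
λ = hc/ΔE = 1240 / 0.2099 = 5910 nm.

5910 nm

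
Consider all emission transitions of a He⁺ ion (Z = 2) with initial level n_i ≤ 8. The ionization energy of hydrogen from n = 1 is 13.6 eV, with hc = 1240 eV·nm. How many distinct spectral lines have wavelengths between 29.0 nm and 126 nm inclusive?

Enumerate all n_i → n_f pairs with 1 ≤ n_f < n_i ≤ 8 and compute λ = 1240 / [13.6·4·(1/n_f² − 1/n_i²)].
Lines falling in [29.0, 126] nm: 2→1 (30.39 nm), 8→2 (97.25 nm), 7→2 (99.28 nm), 6→2 (102.6 nm), 5→2 (108.5 nm), 4→2 (121.6 nm).

6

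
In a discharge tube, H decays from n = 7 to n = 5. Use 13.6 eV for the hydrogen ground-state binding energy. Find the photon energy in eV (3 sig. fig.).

E_7 = −13.60/49 = −0.2776 eV and E_5 = −13.60/25 = −0.5440 eV.
The photon energy is |E_7 − E_5| = 0.266 eV.

0.266 eV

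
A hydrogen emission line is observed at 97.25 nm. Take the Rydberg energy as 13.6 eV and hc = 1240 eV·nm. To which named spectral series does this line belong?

Lyman

ΔE = 1240/97.25 = 12.75 eV.
This matches 13.6 × (1/1² − 1/4²), so n_f = 1: the Lyman series.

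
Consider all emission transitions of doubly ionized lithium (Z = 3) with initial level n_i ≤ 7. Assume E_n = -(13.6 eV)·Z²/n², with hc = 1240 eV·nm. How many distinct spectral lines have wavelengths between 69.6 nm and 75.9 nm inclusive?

1

Enumerate all n_i → n_f pairs with 1 ≤ n_f < n_i ≤ 7 and compute λ = 1240 / [13.6·9·(1/n_f² − 1/n_i²)].
Lines falling in [69.6, 75.9] nm: 3→2 (72.94 nm).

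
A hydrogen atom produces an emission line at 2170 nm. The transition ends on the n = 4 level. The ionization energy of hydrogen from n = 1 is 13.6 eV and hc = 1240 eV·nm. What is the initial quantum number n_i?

n_i = 7

The photon energy is ΔE = hc/λ = 1240 / 2170 = 0.5714 eV.
With Z = 1, ΔE = 13.60 × (1/n_f² − 1/n_i²), so 1/n_f² − 1/n_i² = 0.04202.
With n_f = 4: 1/n_i² = 1/16 − 0.04202 = 0.02048, so n_i ≈ 6.99.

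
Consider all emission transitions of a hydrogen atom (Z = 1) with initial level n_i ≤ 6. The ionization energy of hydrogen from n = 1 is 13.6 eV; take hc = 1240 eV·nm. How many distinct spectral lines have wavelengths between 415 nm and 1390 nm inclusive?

Enumerate all n_i → n_f pairs with 1 ≤ n_f < n_i ≤ 6 and compute λ = 1240 / [13.6·1·(1/n_f² − 1/n_i²)].
Lines falling in [415, 1390] nm: 5→2 (434.2 nm), 4→2 (486.3 nm), 3→2 (656.5 nm), 6→3 (1094 nm), 5→3 (1282 nm).

5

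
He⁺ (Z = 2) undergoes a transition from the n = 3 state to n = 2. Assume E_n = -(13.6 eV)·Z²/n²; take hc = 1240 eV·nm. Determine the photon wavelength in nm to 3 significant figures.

For Z = 2 the level energies scale as Z², so the effective Rydberg energy is 13.6 × 4 = 54.40 eV.
ΔE = 54.40 × (1/2² − 1/3²) = 54.40 × 0.1389 = 7.556 eV.
λ = hc/ΔE = 1240 / 7.556 = 164 nm.

164 nm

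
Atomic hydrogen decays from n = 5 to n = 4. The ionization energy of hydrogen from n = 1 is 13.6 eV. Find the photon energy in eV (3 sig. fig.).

0.306 eV

E_5 = −13.60/25 = −0.5440 eV and E_4 = −13.60/16 = −0.8500 eV.
The photon energy is |E_5 − E_4| = 0.306 eV.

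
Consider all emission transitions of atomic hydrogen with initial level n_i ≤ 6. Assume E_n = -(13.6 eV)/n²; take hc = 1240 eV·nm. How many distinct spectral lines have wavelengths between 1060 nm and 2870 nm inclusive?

4

Enumerate all n_i → n_f pairs with 1 ≤ n_f < n_i ≤ 6 and compute λ = 1240 / [13.6·1·(1/n_f² − 1/n_i²)].
Lines falling in [1060, 2870] nm: 6→3 (1094 nm), 5→3 (1282 nm), 4→3 (1876 nm), 6→4 (2626 nm).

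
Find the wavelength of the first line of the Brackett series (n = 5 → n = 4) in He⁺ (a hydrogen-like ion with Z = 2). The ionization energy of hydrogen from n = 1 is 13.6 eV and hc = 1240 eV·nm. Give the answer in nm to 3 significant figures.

The Brackett series terminates on n_f = 4; the first line has n_i = 4+1 = 5.
ΔE = 54.40 × (1/4² − 1/5²) = 1.224 eV.
λ = 1240 / 1.224 = 1010 nm.

1010 nm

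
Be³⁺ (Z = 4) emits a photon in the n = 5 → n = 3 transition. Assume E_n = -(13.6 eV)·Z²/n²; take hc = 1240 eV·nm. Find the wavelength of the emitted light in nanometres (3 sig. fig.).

80.1 nm

For Z = 4 the level energies scale as Z², so the effective Rydberg energy is 13.6 × 16 = 217.6 eV.
ΔE = 217.6 × (1/3² − 1/5²) = 217.6 × 0.07111 = 15.47 eV.
λ = hc/ΔE = 1240 / 15.47 = 80.1 nm.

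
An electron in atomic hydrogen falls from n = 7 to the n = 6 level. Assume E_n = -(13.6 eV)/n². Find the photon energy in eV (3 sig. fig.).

E_7 = −13.60/49 = −0.2776 eV and E_6 = −13.60/36 = −0.3778 eV.
The photon energy is |E_7 − E_6| = 0.100 eV.

0.100 eV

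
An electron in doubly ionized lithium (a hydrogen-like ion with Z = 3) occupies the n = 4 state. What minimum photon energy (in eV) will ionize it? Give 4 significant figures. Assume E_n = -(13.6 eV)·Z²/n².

E_n = −13.6 Z²/n² = −122.4/n² eV for Z = 3.
E_4 = −122.4/16 = −7.650 eV, so ionization (to E = 0) requires 7.650 eV.

7.650 eV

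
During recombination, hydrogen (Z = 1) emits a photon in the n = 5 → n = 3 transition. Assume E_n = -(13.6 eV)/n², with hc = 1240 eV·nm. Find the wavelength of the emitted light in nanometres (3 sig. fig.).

1280 nm

ΔE = 13.60 × (1/3² − 1/5²) = 13.60 × 0.07111 = 0.9671 eV.
λ = hc/ΔE = 1240 / 0.9671 = 1280 nm.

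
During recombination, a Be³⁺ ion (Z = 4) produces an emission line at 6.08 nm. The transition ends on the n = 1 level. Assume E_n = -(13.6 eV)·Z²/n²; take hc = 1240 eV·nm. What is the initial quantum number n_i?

n_i = 4

The photon energy is ΔE = hc/λ = 1240 / 6.08 = 203.9 eV.
With Z = 4, ΔE = 217.6 × (1/n_f² − 1/n_i²), so 1/n_f² − 1/n_i² = 0.9373.
With n_f = 1: 1/n_i² = 1/1 − 0.9373 = 0.06274, so n_i ≈ 3.99.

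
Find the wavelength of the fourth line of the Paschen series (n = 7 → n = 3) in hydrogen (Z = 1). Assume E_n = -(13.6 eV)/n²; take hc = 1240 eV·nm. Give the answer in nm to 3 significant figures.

The Paschen series terminates on n_f = 3; the fourth line has n_i = 3+4 = 7.
ΔE = 13.60 × (1/3² − 1/7²) = 1.234 eV.
λ = 1240 / 1.234 = 1010 nm.

1010 nm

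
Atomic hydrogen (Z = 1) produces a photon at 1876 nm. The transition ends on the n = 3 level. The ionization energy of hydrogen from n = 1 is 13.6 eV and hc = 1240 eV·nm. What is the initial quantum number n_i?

The photon energy is ΔE = hc/λ = 1240 / 1876 = 0.6610 eV.
With Z = 1, ΔE = 13.60 × (1/n_f² − 1/n_i²), so 1/n_f² − 1/n_i² = 0.04860.
With n_f = 3: 1/n_i² = 1/9 − 0.04860 = 0.06251, so n_i ≈ 4.00.

n_i = 4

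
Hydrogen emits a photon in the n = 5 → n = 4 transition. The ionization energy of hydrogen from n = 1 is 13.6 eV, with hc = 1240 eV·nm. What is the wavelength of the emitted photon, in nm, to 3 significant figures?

4050 nm

ΔE = 13.60 × (1/4² − 1/5²) = 13.60 × 0.02250 = 0.3060 eV.
λ = hc/ΔE = 1240 / 0.3060 = 4050 nm.
This line belongs to the Brackett series.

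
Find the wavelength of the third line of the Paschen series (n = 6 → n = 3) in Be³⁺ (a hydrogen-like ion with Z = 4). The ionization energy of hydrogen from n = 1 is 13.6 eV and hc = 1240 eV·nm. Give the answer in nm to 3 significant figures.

The Paschen series terminates on n_f = 3; the third line has n_i = 3+3 = 6.
ΔE = 217.6 × (1/3² − 1/6²) = 18.13 eV.
λ = 1240 / 18.13 = 68.4 nm.

68.4 nm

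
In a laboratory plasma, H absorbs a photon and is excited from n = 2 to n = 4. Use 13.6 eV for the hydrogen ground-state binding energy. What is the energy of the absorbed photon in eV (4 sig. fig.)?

2.550 eV

E_4 = −13.60/16 = −0.8500 eV and E_2 = −13.60/4 = −3.400 eV.
The photon energy is |E_4 − E_2| = 2.550 eV.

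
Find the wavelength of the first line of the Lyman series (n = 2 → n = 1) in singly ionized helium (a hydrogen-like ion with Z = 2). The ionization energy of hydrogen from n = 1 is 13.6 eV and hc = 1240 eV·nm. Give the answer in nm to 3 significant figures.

The Lyman series terminates on n_f = 1; the first line has n_i = 1+1 = 2.
ΔE = 54.40 × (1/1² − 1/2²) = 40.80 eV.
λ = 1240 / 40.80 = 30.4 nm.

30.4 nm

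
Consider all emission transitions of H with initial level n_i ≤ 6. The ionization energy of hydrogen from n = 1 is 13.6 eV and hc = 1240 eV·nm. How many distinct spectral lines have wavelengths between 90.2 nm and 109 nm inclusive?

Enumerate all n_i → n_f pairs with 1 ≤ n_f < n_i ≤ 6 and compute λ = 1240 / [13.6·1·(1/n_f² − 1/n_i²)].
Lines falling in [90.2, 109] nm: 6→1 (93.78 nm), 5→1 (94.98 nm), 4→1 (97.25 nm), 3→1 (102.6 nm).

4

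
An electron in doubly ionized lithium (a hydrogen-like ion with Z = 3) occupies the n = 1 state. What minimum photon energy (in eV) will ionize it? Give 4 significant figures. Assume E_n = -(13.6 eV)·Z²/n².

E_n = −13.6 Z²/n² = −122.4/n² eV for Z = 3.
E_1 = −122.4/1 = −122.4 eV, so ionization (to E = 0) requires 122.4 eV.

122.4 eV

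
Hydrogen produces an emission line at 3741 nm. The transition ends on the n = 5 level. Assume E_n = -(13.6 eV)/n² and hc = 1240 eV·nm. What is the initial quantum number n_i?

n_i = 8

The photon energy is ΔE = hc/λ = 1240 / 3741 = 0.3315 eV.
With Z = 1, ΔE = 13.60 × (1/n_f² − 1/n_i²), so 1/n_f² − 1/n_i² = 0.02437.
With n_f = 5: 1/n_i² = 1/25 − 0.02437 = 0.01563, so n_i ≈ 8.00.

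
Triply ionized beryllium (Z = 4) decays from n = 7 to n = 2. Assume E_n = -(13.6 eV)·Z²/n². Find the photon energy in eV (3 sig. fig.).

The Bohr energies scale as Z², so for Z = 4: E_n = −217.6/n² eV.
E_7 = −217.6/49 = −4.441 eV and E_2 = −217.6/4 = −54.40 eV.
The photon energy is |E_7 − E_2| = 50.0 eV.

50.0 eV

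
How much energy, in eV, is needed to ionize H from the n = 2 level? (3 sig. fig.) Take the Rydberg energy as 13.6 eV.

3.40 eV

E_2 = −13.60/4 = −3.40 eV, so ionization (to E = 0) requires 3.40 eV.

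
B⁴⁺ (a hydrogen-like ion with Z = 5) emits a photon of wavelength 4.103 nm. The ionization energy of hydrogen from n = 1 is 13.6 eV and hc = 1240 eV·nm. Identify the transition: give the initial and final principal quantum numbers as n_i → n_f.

The photon energy is ΔE = hc/λ = 1240 / 4.103 = 302.2 eV.
With Z = 5, ΔE = 340.0 × (1/n_f² − 1/n_i²), so 1/n_f² − 1/n_i² = 0.8889.
Trying n_f = 1 gives 1/n_i² = 0.1111, i.e. n_i ≈ 3; this pair matches.

n_i = 3, n_f = 1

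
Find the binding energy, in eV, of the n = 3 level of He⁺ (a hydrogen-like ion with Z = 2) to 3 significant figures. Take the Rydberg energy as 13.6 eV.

6.04 eV

E_n = −13.6 Z²/n² = −54.40/n² eV for Z = 2.
E_3 = −54.40/9 = −6.04 eV, so ionization (to E = 0) requires 6.04 eV.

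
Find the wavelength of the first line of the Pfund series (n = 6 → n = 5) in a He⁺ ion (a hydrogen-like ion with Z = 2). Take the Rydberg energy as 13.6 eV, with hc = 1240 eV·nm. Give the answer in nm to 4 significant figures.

1865 nm

The Pfund series terminates on n_f = 5; the first line has n_i = 5+1 = 6.
ΔE = 54.40 × (1/5² − 1/6²) = 0.6649 eV.
λ = 1240 / 0.6649 = 1865 nm.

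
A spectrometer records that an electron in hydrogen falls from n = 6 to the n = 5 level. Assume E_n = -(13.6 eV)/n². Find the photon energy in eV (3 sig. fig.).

0.166 eV

E_6 = −13.60/36 = −0.3778 eV and E_5 = −13.60/25 = −0.5440 eV.
The photon energy is |E_6 − E_5| = 0.166 eV.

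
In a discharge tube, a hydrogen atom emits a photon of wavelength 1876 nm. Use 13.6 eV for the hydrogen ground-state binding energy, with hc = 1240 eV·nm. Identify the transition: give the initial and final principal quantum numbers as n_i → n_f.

The photon energy is ΔE = hc/λ = 1240 / 1876 = 0.6610 eV.
With Z = 1, ΔE = 13.60 × (1/n_f² − 1/n_i²), so 1/n_f² − 1/n_i² = 0.04860.
Trying n_f = 3 gives 1/n_i² = 0.06251, i.e. n_i ≈ 4; this pair matches.

n_i = 4, n_f = 3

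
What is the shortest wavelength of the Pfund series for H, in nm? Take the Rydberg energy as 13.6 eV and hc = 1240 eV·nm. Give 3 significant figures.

2280 nm

The Pfund series has lower level n_f = 5; the series limit corresponds to n_i → ∞.
ΔE_max = 13.6 × 1 / 5² = 0.5440 eV.
λ_min = 1240 / 0.5440 = 2280 nm.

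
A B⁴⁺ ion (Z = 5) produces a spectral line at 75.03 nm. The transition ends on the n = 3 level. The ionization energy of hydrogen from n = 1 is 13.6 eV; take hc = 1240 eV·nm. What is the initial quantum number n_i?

The photon energy is ΔE = hc/λ = 1240 / 75.03 = 16.53 eV.
With Z = 5, ΔE = 340.0 × (1/n_f² − 1/n_i²), so 1/n_f² − 1/n_i² = 0.04861.
With n_f = 3: 1/n_i² = 1/9 − 0.04861 = 0.06250, so n_i ≈ 4.00.

n_i = 4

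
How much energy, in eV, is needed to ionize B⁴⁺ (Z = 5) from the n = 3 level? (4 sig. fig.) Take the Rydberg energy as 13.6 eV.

37.78 eV

E_n = −13.6 Z²/n² = −340.0/n² eV for Z = 5.
E_3 = −340.0/9 = −37.78 eV, so ionization (to E = 0) requires 37.78 eV.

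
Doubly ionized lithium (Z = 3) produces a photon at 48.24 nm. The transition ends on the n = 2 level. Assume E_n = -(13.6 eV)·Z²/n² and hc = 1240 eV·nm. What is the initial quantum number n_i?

n_i = 5

The photon energy is ΔE = hc/λ = 1240 / 48.24 = 25.70 eV.
With Z = 3, ΔE = 122.4 × (1/n_f² − 1/n_i²), so 1/n_f² − 1/n_i² = 0.2100.
With n_f = 2: 1/n_i² = 1/4 − 0.2100 = 0.03999, so n_i ≈ 5.00.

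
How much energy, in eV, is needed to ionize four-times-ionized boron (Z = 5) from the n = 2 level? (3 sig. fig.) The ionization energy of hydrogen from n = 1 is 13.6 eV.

E_n = −13.6 Z²/n² = −340.0/n² eV for Z = 5.
E_2 = −340.0/4 = −85.0 eV, so ionization (to E = 0) requires 85.0 eV.

85.0 eV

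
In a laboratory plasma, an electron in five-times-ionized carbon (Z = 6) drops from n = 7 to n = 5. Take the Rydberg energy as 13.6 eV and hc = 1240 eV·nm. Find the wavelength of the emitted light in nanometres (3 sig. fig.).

129 nm

For Z = 6 the level energies scale as Z², so the effective Rydberg energy is 13.6 × 36 = 489.6 eV.
ΔE = 489.6 × (1/5² − 1/7²) = 489.6 × 0.01959 = 9.592 eV.
λ = hc/ΔE = 1240 / 9.592 = 129 nm.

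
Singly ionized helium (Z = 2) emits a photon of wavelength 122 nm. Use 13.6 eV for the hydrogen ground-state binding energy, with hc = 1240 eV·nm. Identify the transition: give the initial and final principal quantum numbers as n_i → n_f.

The photon energy is ΔE = hc/λ = 1240 / 122 = 10.16 eV.
With Z = 2, ΔE = 54.40 × (1/n_f² − 1/n_i²), so 1/n_f² − 1/n_i² = 0.1868.
Trying n_f = 2 gives 1/n_i² = 0.06316, i.e. n_i ≈ 4; this pair matches.

n_i = 4, n_f = 2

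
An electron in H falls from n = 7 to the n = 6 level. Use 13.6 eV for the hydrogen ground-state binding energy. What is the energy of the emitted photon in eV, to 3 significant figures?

0.100 eV

E_7 = −13.60/49 = −0.2776 eV and E_6 = −13.60/36 = −0.3778 eV.
The photon energy is |E_7 − E_6| = 0.100 eV.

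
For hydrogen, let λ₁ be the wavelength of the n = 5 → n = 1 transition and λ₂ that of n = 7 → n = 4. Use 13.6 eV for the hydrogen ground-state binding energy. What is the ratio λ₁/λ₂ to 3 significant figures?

0.0438

λ ∝ 1/ΔE ∝ 1/(1/n_f² − 1/n_i²), and the Z² and hc factors cancel in the ratio.
λ₁/λ₂ = (1/4² − 1/7²)/(1/1² − 1/5²) = 0.04209/0.9600 = 0.0438.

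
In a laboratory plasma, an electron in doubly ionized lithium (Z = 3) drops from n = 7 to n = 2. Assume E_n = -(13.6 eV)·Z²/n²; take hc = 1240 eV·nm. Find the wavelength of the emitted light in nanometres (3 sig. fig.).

44.1 nm

For Z = 3 the level energies scale as Z², so the effective Rydberg energy is 13.6 × 9 = 122.4 eV.
ΔE = 122.4 × (1/2² − 1/7²) = 122.4 × 0.2296 = 28.10 eV.
λ = hc/ΔE = 1240 / 28.10 = 44.1 nm.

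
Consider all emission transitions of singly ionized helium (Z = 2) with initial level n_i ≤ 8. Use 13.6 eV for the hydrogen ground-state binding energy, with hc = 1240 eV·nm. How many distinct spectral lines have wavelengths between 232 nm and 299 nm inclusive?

3

Enumerate all n_i → n_f pairs with 1 ≤ n_f < n_i ≤ 8 and compute λ = 1240 / [13.6·4·(1/n_f² − 1/n_i²)].
Lines falling in [232, 299] nm: 8→3 (238.7 nm), 7→3 (251.3 nm), 6→3 (273.5 nm).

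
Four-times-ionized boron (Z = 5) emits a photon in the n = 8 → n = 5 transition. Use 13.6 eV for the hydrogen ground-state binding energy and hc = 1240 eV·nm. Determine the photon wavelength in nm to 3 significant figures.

150 nm

For Z = 5 the level energies scale as Z², so the effective Rydberg energy is 13.6 × 25 = 340.0 eV.
ΔE = 340.0 × (1/5² − 1/8²) = 340.0 × 0.02438 = 8.288 eV.
λ = hc/ΔE = 1240 / 8.288 = 150 nm.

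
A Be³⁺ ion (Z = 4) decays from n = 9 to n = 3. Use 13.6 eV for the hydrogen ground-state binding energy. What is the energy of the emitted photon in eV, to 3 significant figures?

The Bohr energies scale as Z², so for Z = 4: E_n = −217.6/n² eV.
E_9 = −217.6/81 = −2.686 eV and E_3 = −217.6/9 = −24.18 eV.
The photon energy is |E_9 − E_3| = 21.5 eV.

21.5 eV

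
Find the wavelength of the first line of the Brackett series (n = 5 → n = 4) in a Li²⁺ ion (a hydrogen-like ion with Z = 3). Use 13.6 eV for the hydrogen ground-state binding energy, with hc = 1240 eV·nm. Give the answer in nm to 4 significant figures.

450.3 nm

The Brackett series terminates on n_f = 4; the first line has n_i = 4+1 = 5.
ΔE = 122.4 × (1/4² − 1/5²) = 2.754 eV.
λ = 1240 / 2.754 = 450.3 nm.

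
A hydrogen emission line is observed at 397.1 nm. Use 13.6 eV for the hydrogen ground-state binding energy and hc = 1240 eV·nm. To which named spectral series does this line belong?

Balmer

ΔE = 1240/397.1 = 3.123 eV.
This matches 13.6 × (1/2² − 1/7²), so n_f = 2: the Balmer series.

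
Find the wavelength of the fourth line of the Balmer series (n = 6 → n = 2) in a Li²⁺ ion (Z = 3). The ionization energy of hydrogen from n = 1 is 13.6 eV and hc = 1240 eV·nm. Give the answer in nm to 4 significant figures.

The Balmer series terminates on n_f = 2; the fourth line has n_i = 2+4 = 6.
ΔE = 122.4 × (1/2² − 1/6²) = 27.20 eV.
λ = 1240 / 27.20 = 45.59 nm.

45.59 nm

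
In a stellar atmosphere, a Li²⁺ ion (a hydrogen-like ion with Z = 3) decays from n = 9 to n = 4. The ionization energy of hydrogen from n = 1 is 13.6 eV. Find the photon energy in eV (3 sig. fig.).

6.14 eV

The Bohr energies scale as Z², so for Z = 3: E_n = −122.4/n² eV.
E_9 = −122.4/81 = −1.511 eV and E_4 = −122.4/16 = −7.650 eV.
The photon energy is |E_9 − E_4| = 6.14 eV.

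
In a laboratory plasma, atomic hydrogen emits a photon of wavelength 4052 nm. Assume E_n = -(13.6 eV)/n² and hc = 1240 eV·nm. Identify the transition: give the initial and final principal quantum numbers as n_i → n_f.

n_i = 5, n_f = 4

The photon energy is ΔE = hc/λ = 1240 / 4052 = 0.3060 eV.
With Z = 1, ΔE = 13.60 × (1/n_f² − 1/n_i²), so 1/n_f² − 1/n_i² = 0.02250.
Trying n_f = 4 gives 1/n_i² = 0.04000, i.e. n_i ≈ 5; this pair matches.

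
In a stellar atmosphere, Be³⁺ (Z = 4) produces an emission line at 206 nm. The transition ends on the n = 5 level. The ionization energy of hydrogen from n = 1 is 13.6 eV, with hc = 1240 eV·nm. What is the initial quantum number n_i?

n_i = 9

The photon energy is ΔE = hc/λ = 1240 / 206 = 6.019 eV.
With Z = 4, ΔE = 217.6 × (1/n_f² − 1/n_i²), so 1/n_f² − 1/n_i² = 0.02766.
With n_f = 5: 1/n_i² = 1/25 − 0.02766 = 0.01234, so n_i ≈ 9.00.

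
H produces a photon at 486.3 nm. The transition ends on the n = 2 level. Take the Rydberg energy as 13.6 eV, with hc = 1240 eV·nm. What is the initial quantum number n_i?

The photon energy is ΔE = hc/λ = 1240 / 486.3 = 2.550 eV.
With Z = 1, ΔE = 13.60 × (1/n_f² − 1/n_i²), so 1/n_f² − 1/n_i² = 0.1875.
With n_f = 2: 1/n_i² = 1/4 − 0.1875 = 0.06251, so n_i ≈ 4.00.

n_i = 4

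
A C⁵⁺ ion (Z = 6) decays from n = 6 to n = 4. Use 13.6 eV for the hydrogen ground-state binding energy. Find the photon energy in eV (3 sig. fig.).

The Bohr energies scale as Z², so for Z = 6: E_n = −489.6/n² eV.
E_6 = −489.6/36 = −13.60 eV and E_4 = −489.6/16 = −30.60 eV.
The photon energy is |E_6 − E_4| = 17.0 eV.

17.0 eV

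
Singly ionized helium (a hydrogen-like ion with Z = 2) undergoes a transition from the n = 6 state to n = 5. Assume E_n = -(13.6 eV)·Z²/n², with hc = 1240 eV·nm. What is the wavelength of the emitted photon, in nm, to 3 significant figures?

1860 nm

For Z = 2 the level energies scale as Z², so the effective Rydberg energy is 13.6 × 4 = 54.40 eV.
ΔE = 54.40 × (1/5² − 1/6²) = 54.40 × 0.01222 = 0.6649 eV.
λ = hc/ΔE = 1240 / 0.6649 = 1860 nm.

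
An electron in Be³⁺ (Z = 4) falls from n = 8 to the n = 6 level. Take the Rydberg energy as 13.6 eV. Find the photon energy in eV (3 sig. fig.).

2.64 eV

The Bohr energies scale as Z², so for Z = 4: E_n = −217.6/n² eV.
E_8 = −217.6/64 = −3.400 eV and E_6 = −217.6/36 = −6.044 eV.
The photon energy is |E_8 − E_6| = 2.64 eV.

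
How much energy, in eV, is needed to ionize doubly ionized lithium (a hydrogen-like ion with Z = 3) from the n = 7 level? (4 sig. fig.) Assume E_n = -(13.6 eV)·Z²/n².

2.498 eV

E_n = −13.6 Z²/n² = −122.4/n² eV for Z = 3.
E_7 = −122.4/49 = −2.498 eV, so ionization (to E = 0) requires 2.498 eV.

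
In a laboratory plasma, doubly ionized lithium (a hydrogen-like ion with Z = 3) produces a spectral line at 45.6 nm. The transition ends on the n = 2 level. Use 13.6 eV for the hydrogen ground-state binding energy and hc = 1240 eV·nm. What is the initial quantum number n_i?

n_i = 6

The photon energy is ΔE = hc/λ = 1240 / 45.6 = 27.19 eV.
With Z = 3, ΔE = 122.4 × (1/n_f² − 1/n_i²), so 1/n_f² − 1/n_i² = 0.2222.
With n_f = 2: 1/n_i² = 1/4 − 0.2222 = 0.02784, so n_i ≈ 5.99.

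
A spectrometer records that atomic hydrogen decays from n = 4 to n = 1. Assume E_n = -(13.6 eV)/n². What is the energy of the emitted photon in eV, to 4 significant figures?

E_4 = −13.60/16 = −0.8500 eV and E_1 = −13.60/1 = −13.60 eV.
The photon energy is |E_4 − E_1| = 12.75 eV.

12.75 eV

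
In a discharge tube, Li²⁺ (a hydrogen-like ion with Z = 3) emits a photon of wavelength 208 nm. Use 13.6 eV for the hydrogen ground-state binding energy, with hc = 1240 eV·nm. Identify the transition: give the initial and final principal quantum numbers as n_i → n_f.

The photon energy is ΔE = hc/λ = 1240 / 208 = 5.962 eV.
With Z = 3, ΔE = 122.4 × (1/n_f² − 1/n_i²), so 1/n_f² − 1/n_i² = 0.04871.
Trying n_f = 3 gives 1/n_i² = 0.06241, i.e. n_i ≈ 4; this pair matches.

n_i = 4, n_f = 3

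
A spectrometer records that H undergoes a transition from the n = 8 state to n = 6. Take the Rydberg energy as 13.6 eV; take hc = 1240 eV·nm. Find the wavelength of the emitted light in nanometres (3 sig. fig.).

7500 nm

ΔE = 13.60 × (1/6² − 1/8²) = 13.60 × 0.01215 = 0.1653 eV.
λ = hc/ΔE = 1240 / 0.1653 = 7500 nm.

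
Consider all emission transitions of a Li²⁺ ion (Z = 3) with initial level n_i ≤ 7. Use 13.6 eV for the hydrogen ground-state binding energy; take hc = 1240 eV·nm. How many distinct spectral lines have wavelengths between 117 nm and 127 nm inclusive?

Enumerate all n_i → n_f pairs with 1 ≤ n_f < n_i ≤ 7 and compute λ = 1240 / [13.6·9·(1/n_f² − 1/n_i²)].
Lines falling in [117, 127] nm: 6→3 (121.6 nm).

1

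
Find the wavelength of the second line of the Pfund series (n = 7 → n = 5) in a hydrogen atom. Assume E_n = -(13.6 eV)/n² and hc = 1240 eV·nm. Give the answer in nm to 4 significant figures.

4654 nm

The Pfund series terminates on n_f = 5; the second line has n_i = 5+2 = 7.
ΔE = 13.60 × (1/5² − 1/7²) = 0.2664 eV.
λ = 1240 / 0.2664 = 4654 nm.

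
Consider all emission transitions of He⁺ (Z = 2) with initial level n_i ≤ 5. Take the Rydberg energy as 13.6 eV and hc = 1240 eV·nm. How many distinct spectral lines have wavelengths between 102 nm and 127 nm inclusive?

2

Enumerate all n_i → n_f pairs with 1 ≤ n_f < n_i ≤ 5 and compute λ = 1240 / [13.6·4·(1/n_f² − 1/n_i²)].
Lines falling in [102, 127] nm: 5→2 (108.5 nm), 4→2 (121.6 nm).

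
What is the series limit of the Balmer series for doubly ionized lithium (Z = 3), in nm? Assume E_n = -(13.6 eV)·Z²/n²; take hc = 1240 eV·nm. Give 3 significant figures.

40.5 nm

The Balmer series has lower level n_f = 2; the series limit corresponds to n_i → ∞.
ΔE_max = 13.6 × 9 / 2² = 30.60 eV.
λ_min = 1240 / 30.60 = 40.5 nm.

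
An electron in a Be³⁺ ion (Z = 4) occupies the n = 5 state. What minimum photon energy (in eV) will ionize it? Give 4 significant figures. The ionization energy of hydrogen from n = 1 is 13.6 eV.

8.704 eV

E_n = −13.6 Z²/n² = −217.6/n² eV for Z = 4.
E_5 = −217.6/25 = −8.704 eV, so ionization (to E = 0) requires 8.704 eV.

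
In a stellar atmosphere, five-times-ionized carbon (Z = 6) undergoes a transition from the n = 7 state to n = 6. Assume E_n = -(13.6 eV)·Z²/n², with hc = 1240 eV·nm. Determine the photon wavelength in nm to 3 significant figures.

344 nm

For Z = 6 the level energies scale as Z², so the effective Rydberg energy is 13.6 × 36 = 489.6 eV.
ΔE = 489.6 × (1/6² − 1/7²) = 489.6 × 0.007370 = 3.608 eV.
λ = hc/ΔE = 1240 / 3.608 = 344 nm.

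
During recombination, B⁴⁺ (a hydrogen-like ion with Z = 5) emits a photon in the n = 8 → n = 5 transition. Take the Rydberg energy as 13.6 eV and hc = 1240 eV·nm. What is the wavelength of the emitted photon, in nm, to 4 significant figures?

For Z = 5 the level energies scale as Z², so the effective Rydberg energy is 13.6 × 25 = 340.0 eV.
ΔE = 340.0 × (1/5² − 1/8²) = 340.0 × 0.02438 = 8.288 eV.
λ = hc/ΔE = 1240 / 8.288 = 149.6 nm.

149.6 nm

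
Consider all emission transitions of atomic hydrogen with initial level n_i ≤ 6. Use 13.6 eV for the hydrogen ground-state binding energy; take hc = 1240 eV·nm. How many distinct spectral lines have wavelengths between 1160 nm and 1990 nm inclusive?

2

Enumerate all n_i → n_f pairs with 1 ≤ n_f < n_i ≤ 6 and compute λ = 1240 / [13.6·1·(1/n_f² − 1/n_i²)].
Lines falling in [1160, 1990] nm: 5→3 (1282 nm), 4→3 (1876 nm).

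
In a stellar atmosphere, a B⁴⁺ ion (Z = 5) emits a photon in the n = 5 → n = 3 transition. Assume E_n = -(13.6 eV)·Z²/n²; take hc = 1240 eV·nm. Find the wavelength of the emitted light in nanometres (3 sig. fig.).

51.3 nm

For Z = 5 the level energies scale as Z², so the effective Rydberg energy is 13.6 × 25 = 340.0 eV.
ΔE = 340.0 × (1/3² − 1/5²) = 340.0 × 0.07111 = 24.18 eV.
λ = hc/ΔE = 1240 / 24.18 = 51.3 nm.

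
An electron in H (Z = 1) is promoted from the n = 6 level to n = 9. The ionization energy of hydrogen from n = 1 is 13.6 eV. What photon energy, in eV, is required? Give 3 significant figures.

E_9 = −13.60/81 = −0.1679 eV and E_6 = −13.60/36 = −0.3778 eV.
The photon energy is |E_9 − E_6| = 0.210 eV.

0.210 eV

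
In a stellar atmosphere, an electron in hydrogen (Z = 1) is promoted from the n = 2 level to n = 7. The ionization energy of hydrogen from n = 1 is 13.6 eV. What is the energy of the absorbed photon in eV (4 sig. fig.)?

3.122 eV

E_7 = −13.60/49 = −0.2776 eV and E_2 = −13.60/4 = −3.400 eV.
The photon energy is |E_7 − E_2| = 3.122 eV.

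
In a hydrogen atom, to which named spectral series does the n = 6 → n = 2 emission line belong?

Balmer

The series is set by the lower level: n_f = 2 is the Balmer series.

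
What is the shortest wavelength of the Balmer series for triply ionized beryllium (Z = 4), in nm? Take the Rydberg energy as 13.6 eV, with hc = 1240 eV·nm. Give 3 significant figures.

The Balmer series has lower level n_f = 2; the series limit corresponds to n_i → ∞.
ΔE_max = 13.6 × 16 / 2² = 54.40 eV.
λ_min = 1240 / 54.40 = 22.8 nm.

22.8 nm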